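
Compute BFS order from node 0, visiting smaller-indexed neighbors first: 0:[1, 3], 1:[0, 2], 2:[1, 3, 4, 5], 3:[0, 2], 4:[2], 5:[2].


BFS queue: start with [0]
Visit order: [0, 1, 3, 2, 4, 5]


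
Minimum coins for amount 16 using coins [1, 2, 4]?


dp[0]=0; dp[i]=1+min(dp[i-c] for c in coins)
...dp[11]=4, dp[12]=3, dp[13]=4, dp[14]=4, dp[15]=5, dp[16]=4
Minimum coins for 16 = 4


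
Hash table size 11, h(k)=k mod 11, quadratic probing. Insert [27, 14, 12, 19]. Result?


Insertions: 27->slot 5; 14->slot 3; 12->slot 1; 19->slot 8
Table: [None, 12, None, 14, None, 27, None, None, 19, None, None]


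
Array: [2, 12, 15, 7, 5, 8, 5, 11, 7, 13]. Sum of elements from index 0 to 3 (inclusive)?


Prefix sums: [0, 2, 14, 29, 36, 41, 49, 54, 65, 72, 85]
Sum[0..3] = prefix[4] - prefix[0] = 36 - 0 = 36


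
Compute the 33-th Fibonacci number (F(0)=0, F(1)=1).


F(n)=F(n-1)+F(n-2)
...F(31)=1346269, F(32)=2178309, F(33)=3524578


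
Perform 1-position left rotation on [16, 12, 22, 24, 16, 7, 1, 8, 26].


Left rotate by 1: [12, 22, 24, 16, 7, 1, 8, 26, 16]


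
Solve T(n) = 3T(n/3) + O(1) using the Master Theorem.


a=3, b=3, c=0. log_3(3)=1 > c=0. Case 1: O(n^log_b(a)) = O(n)
Complexity: O(n)


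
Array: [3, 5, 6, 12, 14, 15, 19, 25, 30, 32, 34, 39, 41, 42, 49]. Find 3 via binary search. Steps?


Search for 3:
[0,14] mid=7 arr[7]=25
[0,6] mid=3 arr[3]=12
[0,2] mid=1 arr[1]=5
[0,0] mid=0 arr[0]=3
Total: 4 comparisons


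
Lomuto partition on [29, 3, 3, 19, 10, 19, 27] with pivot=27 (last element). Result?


Elements <= 27 go left of pivot.
Result: [3, 3, 19, 10, 19, 27, 29], pivot at index 5


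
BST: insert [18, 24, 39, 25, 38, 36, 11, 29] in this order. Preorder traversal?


Root = 18; build tree by BST insertion.
Preorder traversal: [18, 11, 24, 39, 25, 38, 36, 29]


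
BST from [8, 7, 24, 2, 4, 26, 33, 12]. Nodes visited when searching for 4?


BST root = 8
Search for 4: compare at each node
Path: [8, 7, 2, 4]


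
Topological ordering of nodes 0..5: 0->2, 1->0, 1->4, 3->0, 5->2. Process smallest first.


Kahn's algorithm, process smallest node first
Order: [1, 3, 0, 4, 5, 2]


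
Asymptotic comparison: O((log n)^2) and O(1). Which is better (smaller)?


constant grows slower than polylogarithmic
O(1) is asymptotically smaller; O((log n)^2) grows faster


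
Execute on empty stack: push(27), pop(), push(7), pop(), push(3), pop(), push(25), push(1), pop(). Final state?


push(27) -> [27]
pop() returns 27 -> []
push(7) -> [7]
pop() returns 7 -> []
push(3) -> [3]
pop() returns 3 -> []
push(25) -> [25]
push(1) -> [25, 1]
pop() returns 1 -> [25]
Final stack (bottom to top): [25]


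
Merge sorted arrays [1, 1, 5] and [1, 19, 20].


Compare heads, take smaller each step.
Merged: [1, 1, 1, 5, 19, 20]


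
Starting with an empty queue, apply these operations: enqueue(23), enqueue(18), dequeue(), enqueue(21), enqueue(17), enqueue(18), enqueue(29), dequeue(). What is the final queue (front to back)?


enqueue(23) -> [23]
enqueue(18) -> [23, 18]
dequeue() returns 23 -> [18]
enqueue(21) -> [18, 21]
enqueue(17) -> [18, 21, 17]
enqueue(18) -> [18, 21, 17, 18]
enqueue(29) -> [18, 21, 17, 18, 29]
dequeue() returns 18 -> [21, 17, 18, 29]
Final queue (front to back): [21, 17, 18, 29]


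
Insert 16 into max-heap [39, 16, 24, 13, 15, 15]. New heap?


Append 16: [39, 16, 24, 13, 15, 15, 16]
Bubble up: no swaps needed
Result: [39, 16, 24, 13, 15, 15, 16]


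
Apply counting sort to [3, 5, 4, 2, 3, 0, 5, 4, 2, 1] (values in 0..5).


Count array: [1, 1, 2, 2, 2, 2]
Reconstruct: [0, 1, 2, 2, 3, 3, 4, 4, 5, 5]


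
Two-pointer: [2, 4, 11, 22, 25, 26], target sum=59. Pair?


Two pointers: lo=0, hi=5
No pair sums to 59


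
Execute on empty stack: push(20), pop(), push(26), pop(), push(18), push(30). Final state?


push(20) -> [20]
pop() returns 20 -> []
push(26) -> [26]
pop() returns 26 -> []
push(18) -> [18]
push(30) -> [18, 30]
Final stack (bottom to top): [18, 30]


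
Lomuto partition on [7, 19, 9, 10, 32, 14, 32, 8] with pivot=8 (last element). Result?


Elements <= 8 go left of pivot.
Result: [7, 8, 9, 10, 32, 14, 32, 19], pivot at index 1


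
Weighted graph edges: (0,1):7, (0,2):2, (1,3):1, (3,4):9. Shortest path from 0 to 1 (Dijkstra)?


Dijkstra from 0:
Distances: {0: 0, 1: 7, 2: 2, 3: 8, 4: 17}
Shortest distance to 1 = 7, path = [0, 1]


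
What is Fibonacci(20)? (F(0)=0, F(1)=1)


F(n)=F(n-1)+F(n-2)
...F(18)=2584, F(19)=4181, F(20)=6765


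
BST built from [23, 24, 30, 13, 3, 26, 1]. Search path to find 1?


BST root = 23
Search for 1: compare at each node
Path: [23, 13, 3, 1]


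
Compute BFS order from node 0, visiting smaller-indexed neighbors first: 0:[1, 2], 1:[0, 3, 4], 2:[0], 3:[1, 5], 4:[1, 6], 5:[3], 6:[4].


BFS queue: start with [0]
Visit order: [0, 1, 2, 3, 4, 5, 6]


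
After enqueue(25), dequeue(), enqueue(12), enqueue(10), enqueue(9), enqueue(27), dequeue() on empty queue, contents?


enqueue(25) -> [25]
dequeue() returns 25 -> []
enqueue(12) -> [12]
enqueue(10) -> [12, 10]
enqueue(9) -> [12, 10, 9]
enqueue(27) -> [12, 10, 9, 27]
dequeue() returns 12 -> [10, 9, 27]
Final queue (front to back): [10, 9, 27]


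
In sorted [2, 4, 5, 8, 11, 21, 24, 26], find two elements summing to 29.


Two pointers: lo=0, hi=7
Found pair: (5, 24) summing to 29


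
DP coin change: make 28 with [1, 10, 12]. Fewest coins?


dp[0]=0; dp[i]=1+min(dp[i-c] for c in coins)
...dp[23]=3, dp[24]=2, dp[25]=3, dp[26]=4, dp[27]=5, dp[28]=6
Minimum coins for 28 = 6


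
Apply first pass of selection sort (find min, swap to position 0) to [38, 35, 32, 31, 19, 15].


After one pass: [15, 35, 32, 31, 19, 38]


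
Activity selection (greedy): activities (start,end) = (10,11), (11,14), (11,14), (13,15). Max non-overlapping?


Greedy: pick earliest-ending, then skip overlaps.
Selected (2 activities): [(10, 11), (11, 14)]


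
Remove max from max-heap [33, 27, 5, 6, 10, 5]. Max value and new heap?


Max = 33
Replace root with last, heapify down
Resulting heap: [27, 10, 5, 6, 5]


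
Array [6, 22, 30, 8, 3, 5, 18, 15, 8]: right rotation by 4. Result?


Right rotate by 4: [5, 18, 15, 8, 6, 22, 30, 8, 3]


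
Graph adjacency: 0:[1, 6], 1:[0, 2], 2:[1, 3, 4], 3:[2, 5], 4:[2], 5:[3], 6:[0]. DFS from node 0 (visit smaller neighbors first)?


DFS stack-based: start with [0]
Visit order: [0, 1, 2, 3, 5, 4, 6]


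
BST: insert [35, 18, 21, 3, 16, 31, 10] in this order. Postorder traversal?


Root = 35; build tree by BST insertion.
Postorder traversal: [10, 16, 3, 31, 21, 18, 35]


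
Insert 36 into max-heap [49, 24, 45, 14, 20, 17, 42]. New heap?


Append 36: [49, 24, 45, 14, 20, 17, 42, 36]
Bubble up: swap idx 7(36) with idx 3(14); swap idx 3(36) with idx 1(24)
Result: [49, 36, 45, 24, 20, 17, 42, 14]


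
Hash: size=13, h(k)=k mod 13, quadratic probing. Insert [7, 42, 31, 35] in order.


Insertions: 7->slot 7; 42->slot 3; 31->slot 5; 35->slot 9
Table: [None, None, None, 42, None, 31, None, 7, None, 35, None, None, None]


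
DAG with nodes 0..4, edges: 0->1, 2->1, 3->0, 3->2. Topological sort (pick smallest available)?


Kahn's algorithm, process smallest node first
Order: [3, 0, 2, 1, 4]


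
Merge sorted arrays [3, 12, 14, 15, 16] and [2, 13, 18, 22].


Compare heads, take smaller each step.
Merged: [2, 3, 12, 13, 14, 15, 16, 18, 22]


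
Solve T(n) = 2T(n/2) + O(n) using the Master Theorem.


a=2, b=2, c=1. log_2(2)=1 = c=1. Case 2: O(n^c log n) = O(n log n)
Complexity: O(n log n)


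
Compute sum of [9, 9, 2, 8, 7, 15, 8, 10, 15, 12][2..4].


Prefix sums: [0, 9, 18, 20, 28, 35, 50, 58, 68, 83, 95]
Sum[2..4] = prefix[5] - prefix[2] = 35 - 18 = 17


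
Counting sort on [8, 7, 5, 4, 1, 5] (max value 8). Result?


Count array: [0, 1, 0, 0, 1, 2, 0, 1, 1]
Reconstruct: [1, 4, 5, 5, 7, 8]


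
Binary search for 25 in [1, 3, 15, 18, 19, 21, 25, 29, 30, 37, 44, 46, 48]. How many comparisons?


Search for 25:
[0,12] mid=6 arr[6]=25
Total: 1 comparisons


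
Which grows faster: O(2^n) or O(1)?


constant grows slower than exponential
O(1) is asymptotically smaller; O(2^n) grows faster


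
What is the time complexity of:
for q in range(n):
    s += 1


Per nesting level: O(n) = O(n)
Complexity: O(n)


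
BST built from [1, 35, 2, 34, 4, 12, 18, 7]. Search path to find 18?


BST root = 1
Search for 18: compare at each node
Path: [1, 35, 2, 34, 4, 12, 18]


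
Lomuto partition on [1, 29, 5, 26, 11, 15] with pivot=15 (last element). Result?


Elements <= 15 go left of pivot.
Result: [1, 5, 11, 15, 29, 26], pivot at index 3


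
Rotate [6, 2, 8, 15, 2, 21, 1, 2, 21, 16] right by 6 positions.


Right rotate by 6: [2, 21, 1, 2, 21, 16, 6, 2, 8, 15]


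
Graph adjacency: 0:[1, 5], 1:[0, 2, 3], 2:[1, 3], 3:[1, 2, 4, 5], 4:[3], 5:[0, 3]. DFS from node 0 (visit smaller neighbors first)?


DFS stack-based: start with [0]
Visit order: [0, 1, 2, 3, 4, 5]


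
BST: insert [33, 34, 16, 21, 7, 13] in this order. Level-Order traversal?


Root = 33; build tree by BST insertion.
Level-Order traversal: [33, 16, 34, 7, 21, 13]


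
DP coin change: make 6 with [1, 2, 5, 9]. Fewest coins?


dp[0]=0; dp[i]=1+min(dp[i-c] for c in coins)
...dp[1]=1, dp[2]=1, dp[3]=2, dp[4]=2, dp[5]=1, dp[6]=2
Minimum coins for 6 = 2


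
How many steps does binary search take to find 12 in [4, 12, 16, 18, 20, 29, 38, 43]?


Search for 12:
[0,7] mid=3 arr[3]=18
[0,2] mid=1 arr[1]=12
Total: 2 comparisons


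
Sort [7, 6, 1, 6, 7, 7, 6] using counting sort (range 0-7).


Count array: [0, 1, 0, 0, 0, 0, 3, 3]
Reconstruct: [1, 6, 6, 6, 7, 7, 7]


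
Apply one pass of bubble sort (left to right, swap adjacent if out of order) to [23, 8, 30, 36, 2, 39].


After one pass: [8, 23, 30, 2, 36, 39]


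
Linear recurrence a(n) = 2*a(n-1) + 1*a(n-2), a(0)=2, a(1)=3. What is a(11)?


Build bottom-up:
...a(9)=3771, a(10)=9104, a(11)=2*9104+1*3771=21979


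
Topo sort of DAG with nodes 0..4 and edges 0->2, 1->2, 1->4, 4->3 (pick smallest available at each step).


Kahn's algorithm, process smallest node first
Order: [0, 1, 2, 4, 3]


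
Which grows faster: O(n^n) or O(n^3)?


cubic grows slower than n^n
O(n^3) is asymptotically smaller; O(n^n) grows faster


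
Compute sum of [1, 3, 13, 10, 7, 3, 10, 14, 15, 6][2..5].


Prefix sums: [0, 1, 4, 17, 27, 34, 37, 47, 61, 76, 82]
Sum[2..5] = prefix[6] - prefix[2] = 37 - 4 = 33


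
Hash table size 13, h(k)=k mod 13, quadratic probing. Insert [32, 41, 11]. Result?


Insertions: 32->slot 6; 41->slot 2; 11->slot 11
Table: [None, None, 41, None, None, None, 32, None, None, None, None, 11, None]


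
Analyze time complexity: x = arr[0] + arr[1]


Analysis: constant-time operation, no loop
Complexity: O(1)


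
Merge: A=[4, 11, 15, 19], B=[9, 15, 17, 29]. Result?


Compare heads, take smaller each step.
Merged: [4, 9, 11, 15, 15, 17, 19, 29]


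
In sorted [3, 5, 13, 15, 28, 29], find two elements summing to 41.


Two pointers: lo=0, hi=5
Found pair: (13, 28) summing to 41


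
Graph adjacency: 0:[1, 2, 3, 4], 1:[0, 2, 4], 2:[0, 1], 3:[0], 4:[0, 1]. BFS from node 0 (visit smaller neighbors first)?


BFS queue: start with [0]
Visit order: [0, 1, 2, 3, 4]


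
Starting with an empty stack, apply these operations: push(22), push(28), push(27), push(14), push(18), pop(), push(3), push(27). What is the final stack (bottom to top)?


push(22) -> [22]
push(28) -> [22, 28]
push(27) -> [22, 28, 27]
push(14) -> [22, 28, 27, 14]
push(18) -> [22, 28, 27, 14, 18]
pop() returns 18 -> [22, 28, 27, 14]
push(3) -> [22, 28, 27, 14, 3]
push(27) -> [22, 28, 27, 14, 3, 27]
Final stack (bottom to top): [22, 28, 27, 14, 3, 27]


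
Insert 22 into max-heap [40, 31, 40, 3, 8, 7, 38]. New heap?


Append 22: [40, 31, 40, 3, 8, 7, 38, 22]
Bubble up: swap idx 7(22) with idx 3(3)
Result: [40, 31, 40, 22, 8, 7, 38, 3]


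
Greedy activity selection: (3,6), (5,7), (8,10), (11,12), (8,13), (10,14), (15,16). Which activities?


Greedy: pick earliest-ending, then skip overlaps.
Selected (4 activities): [(3, 6), (8, 10), (11, 12), (15, 16)]


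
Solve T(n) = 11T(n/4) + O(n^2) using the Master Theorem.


a=11, b=4, c=2. log_4(11)=1.730 < c=2. Case 3: O(n^c) = O(n^2)
Complexity: O(n^2)


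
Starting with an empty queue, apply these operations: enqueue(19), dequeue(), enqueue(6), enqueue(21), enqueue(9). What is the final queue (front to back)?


enqueue(19) -> [19]
dequeue() returns 19 -> []
enqueue(6) -> [6]
enqueue(21) -> [6, 21]
enqueue(9) -> [6, 21, 9]
Final queue (front to back): [6, 21, 9]


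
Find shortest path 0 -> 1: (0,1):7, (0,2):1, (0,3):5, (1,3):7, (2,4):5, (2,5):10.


Dijkstra from 0:
Distances: {0: 0, 1: 7, 2: 1, 3: 5, 4: 6, 5: 11}
Shortest distance to 1 = 7, path = [0, 1]


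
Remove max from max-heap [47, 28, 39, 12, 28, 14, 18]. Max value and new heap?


Max = 47
Replace root with last, heapify down
Resulting heap: [39, 28, 18, 12, 28, 14]


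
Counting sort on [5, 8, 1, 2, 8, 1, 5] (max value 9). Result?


Count array: [0, 2, 1, 0, 0, 2, 0, 0, 2, 0]
Reconstruct: [1, 1, 2, 5, 5, 8, 8]


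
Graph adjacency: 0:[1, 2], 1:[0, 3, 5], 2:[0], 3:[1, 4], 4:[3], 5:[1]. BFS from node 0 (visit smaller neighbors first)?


BFS queue: start with [0]
Visit order: [0, 1, 2, 3, 5, 4]


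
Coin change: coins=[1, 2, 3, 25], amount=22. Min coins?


dp[0]=0; dp[i]=1+min(dp[i-c] for c in coins)
...dp[17]=6, dp[18]=6, dp[19]=7, dp[20]=7, dp[21]=7, dp[22]=8
Minimum coins for 22 = 8


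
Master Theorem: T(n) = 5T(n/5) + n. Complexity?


a=5, b=5, c=1. log_5(5)=1 = c=1. Case 2: O(n^c log n) = O(n log n)
Complexity: O(n log n)


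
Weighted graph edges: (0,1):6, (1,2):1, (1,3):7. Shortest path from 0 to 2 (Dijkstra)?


Dijkstra from 0:
Distances: {0: 0, 1: 6, 2: 7, 3: 13}
Shortest distance to 2 = 7, path = [0, 1, 2]


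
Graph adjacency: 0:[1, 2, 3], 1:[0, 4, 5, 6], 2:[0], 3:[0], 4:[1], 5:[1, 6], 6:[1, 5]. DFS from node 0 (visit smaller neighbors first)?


DFS stack-based: start with [0]
Visit order: [0, 1, 4, 5, 6, 2, 3]


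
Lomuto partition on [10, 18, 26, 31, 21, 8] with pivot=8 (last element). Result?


Elements <= 8 go left of pivot.
Result: [8, 18, 26, 31, 21, 10], pivot at index 0


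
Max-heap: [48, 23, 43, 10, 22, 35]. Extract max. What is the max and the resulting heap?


Max = 48
Replace root with last, heapify down
Resulting heap: [43, 23, 35, 10, 22]


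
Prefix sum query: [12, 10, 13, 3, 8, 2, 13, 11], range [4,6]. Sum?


Prefix sums: [0, 12, 22, 35, 38, 46, 48, 61, 72]
Sum[4..6] = prefix[7] - prefix[4] = 61 - 38 = 23


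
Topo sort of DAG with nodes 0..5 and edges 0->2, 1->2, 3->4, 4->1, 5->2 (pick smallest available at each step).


Kahn's algorithm, process smallest node first
Order: [0, 3, 4, 1, 5, 2]


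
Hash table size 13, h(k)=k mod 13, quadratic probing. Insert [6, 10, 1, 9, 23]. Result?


Insertions: 6->slot 6; 10->slot 10; 1->slot 1; 9->slot 9; 23->slot 11
Table: [None, 1, None, None, None, None, 6, None, None, 9, 10, 23, None]


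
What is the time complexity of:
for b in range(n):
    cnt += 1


Per nesting level: O(n) = O(n)
Complexity: O(n)


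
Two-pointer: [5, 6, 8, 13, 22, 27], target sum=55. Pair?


Two pointers: lo=0, hi=5
No pair sums to 55


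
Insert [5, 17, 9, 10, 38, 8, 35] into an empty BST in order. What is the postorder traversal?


Root = 5; build tree by BST insertion.
Postorder traversal: [8, 10, 9, 35, 38, 17, 5]


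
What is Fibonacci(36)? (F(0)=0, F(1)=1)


F(n)=F(n-1)+F(n-2)
...F(34)=5702887, F(35)=9227465, F(36)=14930352


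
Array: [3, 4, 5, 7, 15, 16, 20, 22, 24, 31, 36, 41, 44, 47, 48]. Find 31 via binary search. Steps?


Search for 31:
[0,14] mid=7 arr[7]=22
[8,14] mid=11 arr[11]=41
[8,10] mid=9 arr[9]=31
Total: 3 comparisons


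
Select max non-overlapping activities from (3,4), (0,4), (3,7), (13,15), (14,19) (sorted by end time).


Greedy: pick earliest-ending, then skip overlaps.
Selected (2 activities): [(3, 4), (13, 15)]


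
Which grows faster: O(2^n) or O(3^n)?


exponential grows slower than exponential (base 3)
O(2^n) is asymptotically smaller; O(3^n) grows faster


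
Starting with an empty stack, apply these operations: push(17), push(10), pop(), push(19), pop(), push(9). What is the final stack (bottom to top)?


push(17) -> [17]
push(10) -> [17, 10]
pop() returns 10 -> [17]
push(19) -> [17, 19]
pop() returns 19 -> [17]
push(9) -> [17, 9]
Final stack (bottom to top): [17, 9]


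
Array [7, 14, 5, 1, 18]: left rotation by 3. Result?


Left rotate by 3: [1, 18, 7, 14, 5]


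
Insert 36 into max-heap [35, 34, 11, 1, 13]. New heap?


Append 36: [35, 34, 11, 1, 13, 36]
Bubble up: swap idx 5(36) with idx 2(11); swap idx 2(36) with idx 0(35)
Result: [36, 34, 35, 1, 13, 11]


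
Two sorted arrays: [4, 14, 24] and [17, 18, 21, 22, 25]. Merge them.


Compare heads, take smaller each step.
Merged: [4, 14, 17, 18, 21, 22, 24, 25]


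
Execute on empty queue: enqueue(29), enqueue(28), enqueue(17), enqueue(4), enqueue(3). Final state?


enqueue(29) -> [29]
enqueue(28) -> [29, 28]
enqueue(17) -> [29, 28, 17]
enqueue(4) -> [29, 28, 17, 4]
enqueue(3) -> [29, 28, 17, 4, 3]
Final queue (front to back): [29, 28, 17, 4, 3]


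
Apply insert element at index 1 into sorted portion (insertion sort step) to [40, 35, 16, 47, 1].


After one pass: [35, 40, 16, 47, 1]


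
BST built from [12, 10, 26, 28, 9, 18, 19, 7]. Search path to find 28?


BST root = 12
Search for 28: compare at each node
Path: [12, 26, 28]


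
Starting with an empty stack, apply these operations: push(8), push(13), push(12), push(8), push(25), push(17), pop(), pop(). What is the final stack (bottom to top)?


push(8) -> [8]
push(13) -> [8, 13]
push(12) -> [8, 13, 12]
push(8) -> [8, 13, 12, 8]
push(25) -> [8, 13, 12, 8, 25]
push(17) -> [8, 13, 12, 8, 25, 17]
pop() returns 17 -> [8, 13, 12, 8, 25]
pop() returns 25 -> [8, 13, 12, 8]
Final stack (bottom to top): [8, 13, 12, 8]


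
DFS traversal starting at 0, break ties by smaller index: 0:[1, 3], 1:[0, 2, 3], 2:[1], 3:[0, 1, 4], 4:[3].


DFS stack-based: start with [0]
Visit order: [0, 1, 2, 3, 4]


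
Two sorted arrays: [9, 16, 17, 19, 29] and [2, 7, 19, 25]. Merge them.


Compare heads, take smaller each step.
Merged: [2, 7, 9, 16, 17, 19, 19, 25, 29]


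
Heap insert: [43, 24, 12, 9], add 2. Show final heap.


Append 2: [43, 24, 12, 9, 2]
Bubble up: no swaps needed
Result: [43, 24, 12, 9, 2]


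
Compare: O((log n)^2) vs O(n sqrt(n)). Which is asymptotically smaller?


polylogarithmic grows slower than n^1.5
O((log n)^2) is asymptotically smaller; O(n sqrt(n)) grows faster


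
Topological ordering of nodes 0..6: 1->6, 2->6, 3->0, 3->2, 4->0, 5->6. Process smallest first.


Kahn's algorithm, process smallest node first
Order: [1, 3, 2, 4, 0, 5, 6]


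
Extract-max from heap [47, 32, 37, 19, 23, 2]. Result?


Max = 47
Replace root with last, heapify down
Resulting heap: [37, 32, 2, 19, 23]


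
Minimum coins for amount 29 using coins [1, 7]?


dp[0]=0; dp[i]=1+min(dp[i-c] for c in coins)
...dp[24]=6, dp[25]=7, dp[26]=8, dp[27]=9, dp[28]=4, dp[29]=5
Minimum coins for 29 = 5


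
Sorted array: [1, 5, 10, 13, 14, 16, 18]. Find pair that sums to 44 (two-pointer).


Two pointers: lo=0, hi=6
No pair sums to 44


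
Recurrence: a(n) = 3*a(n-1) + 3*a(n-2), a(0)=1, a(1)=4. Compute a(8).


Build bottom-up:
...a(6)=3105, a(7)=11772, a(8)=3*11772+3*3105=44631


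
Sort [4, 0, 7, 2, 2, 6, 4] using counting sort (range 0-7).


Count array: [1, 0, 2, 0, 2, 0, 1, 1]
Reconstruct: [0, 2, 2, 4, 4, 6, 7]


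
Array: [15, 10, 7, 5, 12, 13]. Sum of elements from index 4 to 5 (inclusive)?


Prefix sums: [0, 15, 25, 32, 37, 49, 62]
Sum[4..5] = prefix[6] - prefix[4] = 62 - 37 = 25


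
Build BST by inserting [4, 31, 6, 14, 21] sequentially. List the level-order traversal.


Root = 4; build tree by BST insertion.
Level-Order traversal: [4, 31, 6, 14, 21]


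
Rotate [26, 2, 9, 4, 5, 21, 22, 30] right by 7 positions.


Right rotate by 7: [2, 9, 4, 5, 21, 22, 30, 26]


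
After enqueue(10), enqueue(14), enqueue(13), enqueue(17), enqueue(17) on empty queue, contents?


enqueue(10) -> [10]
enqueue(14) -> [10, 14]
enqueue(13) -> [10, 14, 13]
enqueue(17) -> [10, 14, 13, 17]
enqueue(17) -> [10, 14, 13, 17, 17]
Final queue (front to back): [10, 14, 13, 17, 17]


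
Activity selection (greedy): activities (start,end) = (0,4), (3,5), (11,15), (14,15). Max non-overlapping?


Greedy: pick earliest-ending, then skip overlaps.
Selected (2 activities): [(0, 4), (11, 15)]


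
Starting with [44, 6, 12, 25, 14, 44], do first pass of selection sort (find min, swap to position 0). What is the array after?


After one pass: [6, 44, 12, 25, 14, 44]


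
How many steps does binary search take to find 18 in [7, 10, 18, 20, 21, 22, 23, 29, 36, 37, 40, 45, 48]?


Search for 18:
[0,12] mid=6 arr[6]=23
[0,5] mid=2 arr[2]=18
Total: 2 comparisons


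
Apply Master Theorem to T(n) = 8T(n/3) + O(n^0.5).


a=8, b=3, c=0.5. log_3(8)=1.893 > c=0.5. Case 1: O(n^log_b(a)) = O(n^1.893)
Complexity: O(n^1.893)


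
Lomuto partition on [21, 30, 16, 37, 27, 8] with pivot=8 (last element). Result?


Elements <= 8 go left of pivot.
Result: [8, 30, 16, 37, 27, 21], pivot at index 0


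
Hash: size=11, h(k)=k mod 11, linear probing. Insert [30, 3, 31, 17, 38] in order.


Insertions: 30->slot 8; 3->slot 3; 31->slot 9; 17->slot 6; 38->slot 5
Table: [None, None, None, 3, None, 38, 17, None, 30, 31, None]


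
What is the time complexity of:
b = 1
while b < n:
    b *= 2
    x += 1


Per nesting level: O(log n) = O(log n)
Complexity: O(log n)


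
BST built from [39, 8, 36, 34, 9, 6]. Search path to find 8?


BST root = 39
Search for 8: compare at each node
Path: [39, 8]


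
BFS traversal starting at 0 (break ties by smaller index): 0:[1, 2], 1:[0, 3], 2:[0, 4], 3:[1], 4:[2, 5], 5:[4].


BFS queue: start with [0]
Visit order: [0, 1, 2, 3, 4, 5]


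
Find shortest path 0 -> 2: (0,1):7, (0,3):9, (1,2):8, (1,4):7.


Dijkstra from 0:
Distances: {0: 0, 1: 7, 2: 15, 3: 9, 4: 14}
Shortest distance to 2 = 15, path = [0, 1, 2]


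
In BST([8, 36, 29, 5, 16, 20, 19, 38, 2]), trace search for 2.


BST root = 8
Search for 2: compare at each node
Path: [8, 5, 2]


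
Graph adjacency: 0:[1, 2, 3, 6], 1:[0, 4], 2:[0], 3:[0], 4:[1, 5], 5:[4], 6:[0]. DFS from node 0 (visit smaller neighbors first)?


DFS stack-based: start with [0]
Visit order: [0, 1, 4, 5, 2, 3, 6]


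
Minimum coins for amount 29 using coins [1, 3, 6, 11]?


dp[0]=0; dp[i]=1+min(dp[i-c] for c in coins)
...dp[24]=4, dp[25]=3, dp[26]=4, dp[27]=5, dp[28]=3, dp[29]=4
Minimum coins for 29 = 4


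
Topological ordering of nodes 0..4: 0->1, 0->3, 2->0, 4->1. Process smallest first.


Kahn's algorithm, process smallest node first
Order: [2, 0, 3, 4, 1]


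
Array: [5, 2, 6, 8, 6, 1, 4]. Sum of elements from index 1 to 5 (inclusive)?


Prefix sums: [0, 5, 7, 13, 21, 27, 28, 32]
Sum[1..5] = prefix[6] - prefix[1] = 28 - 5 = 23


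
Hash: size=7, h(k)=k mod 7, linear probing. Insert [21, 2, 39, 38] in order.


Insertions: 21->slot 0; 2->slot 2; 39->slot 4; 38->slot 3
Table: [21, None, 2, 38, 39, None, None]


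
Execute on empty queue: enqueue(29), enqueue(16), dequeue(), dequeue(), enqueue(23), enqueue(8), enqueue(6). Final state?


enqueue(29) -> [29]
enqueue(16) -> [29, 16]
dequeue() returns 29 -> [16]
dequeue() returns 16 -> []
enqueue(23) -> [23]
enqueue(8) -> [23, 8]
enqueue(6) -> [23, 8, 6]
Final queue (front to back): [23, 8, 6]


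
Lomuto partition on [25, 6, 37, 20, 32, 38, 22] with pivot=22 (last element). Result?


Elements <= 22 go left of pivot.
Result: [6, 20, 22, 25, 32, 38, 37], pivot at index 2


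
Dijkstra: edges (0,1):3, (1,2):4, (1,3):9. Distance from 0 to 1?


Dijkstra from 0:
Distances: {0: 0, 1: 3, 2: 7, 3: 12}
Shortest distance to 1 = 3, path = [0, 1]


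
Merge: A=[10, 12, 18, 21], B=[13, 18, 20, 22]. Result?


Compare heads, take smaller each step.
Merged: [10, 12, 13, 18, 18, 20, 21, 22]


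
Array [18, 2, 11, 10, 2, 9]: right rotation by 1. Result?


Right rotate by 1: [9, 18, 2, 11, 10, 2]


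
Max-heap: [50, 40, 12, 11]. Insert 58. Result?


Append 58: [50, 40, 12, 11, 58]
Bubble up: swap idx 4(58) with idx 1(40); swap idx 1(58) with idx 0(50)
Result: [58, 50, 12, 11, 40]


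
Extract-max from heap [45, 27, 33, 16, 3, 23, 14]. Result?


Max = 45
Replace root with last, heapify down
Resulting heap: [33, 27, 23, 16, 3, 14]


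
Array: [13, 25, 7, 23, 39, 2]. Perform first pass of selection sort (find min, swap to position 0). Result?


After one pass: [2, 25, 7, 23, 39, 13]


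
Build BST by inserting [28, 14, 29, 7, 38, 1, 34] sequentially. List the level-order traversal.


Root = 28; build tree by BST insertion.
Level-Order traversal: [28, 14, 29, 7, 38, 1, 34]


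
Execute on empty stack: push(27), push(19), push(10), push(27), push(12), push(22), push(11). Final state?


push(27) -> [27]
push(19) -> [27, 19]
push(10) -> [27, 19, 10]
push(27) -> [27, 19, 10, 27]
push(12) -> [27, 19, 10, 27, 12]
push(22) -> [27, 19, 10, 27, 12, 22]
push(11) -> [27, 19, 10, 27, 12, 22, 11]
Final stack (bottom to top): [27, 19, 10, 27, 12, 22, 11]


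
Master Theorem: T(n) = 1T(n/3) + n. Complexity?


a=1, b=3, c=1. log_3(1)=0 < c=1. Case 3: O(n^c) = O(n)
Complexity: O(n)


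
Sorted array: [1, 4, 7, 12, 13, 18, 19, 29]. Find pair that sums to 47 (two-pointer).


Two pointers: lo=0, hi=7
Found pair: (18, 29) summing to 47


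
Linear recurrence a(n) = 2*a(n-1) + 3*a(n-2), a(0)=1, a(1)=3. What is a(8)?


Build bottom-up:
...a(6)=729, a(7)=2187, a(8)=2*2187+3*729=6561


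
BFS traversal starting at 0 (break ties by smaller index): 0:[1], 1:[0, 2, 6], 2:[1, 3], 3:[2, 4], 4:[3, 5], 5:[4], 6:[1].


BFS queue: start with [0]
Visit order: [0, 1, 2, 6, 3, 4, 5]


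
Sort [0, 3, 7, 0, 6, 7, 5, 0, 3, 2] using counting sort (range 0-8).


Count array: [3, 0, 1, 2, 0, 1, 1, 2, 0]
Reconstruct: [0, 0, 0, 2, 3, 3, 5, 6, 7, 7]


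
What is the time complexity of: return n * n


Analysis: constant-time operation, no loop
Complexity: O(1)


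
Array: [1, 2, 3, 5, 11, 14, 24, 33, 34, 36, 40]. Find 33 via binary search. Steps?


Search for 33:
[0,10] mid=5 arr[5]=14
[6,10] mid=8 arr[8]=34
[6,7] mid=6 arr[6]=24
[7,7] mid=7 arr[7]=33
Total: 4 comparisons


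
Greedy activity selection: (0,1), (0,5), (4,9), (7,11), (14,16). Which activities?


Greedy: pick earliest-ending, then skip overlaps.
Selected (3 activities): [(0, 1), (4, 9), (14, 16)]


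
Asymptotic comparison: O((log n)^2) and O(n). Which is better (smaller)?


polylogarithmic grows slower than linear
O((log n)^2) is asymptotically smaller; O(n) grows faster


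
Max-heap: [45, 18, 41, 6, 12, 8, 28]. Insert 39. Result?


Append 39: [45, 18, 41, 6, 12, 8, 28, 39]
Bubble up: swap idx 7(39) with idx 3(6); swap idx 3(39) with idx 1(18)
Result: [45, 39, 41, 18, 12, 8, 28, 6]


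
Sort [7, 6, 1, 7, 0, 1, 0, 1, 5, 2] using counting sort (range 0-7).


Count array: [2, 3, 1, 0, 0, 1, 1, 2]
Reconstruct: [0, 0, 1, 1, 1, 2, 5, 6, 7, 7]


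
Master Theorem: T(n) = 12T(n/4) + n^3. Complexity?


a=12, b=4, c=3. log_4(12)=1.792 < c=3. Case 3: O(n^c) = O(n^3)
Complexity: O(n^3)


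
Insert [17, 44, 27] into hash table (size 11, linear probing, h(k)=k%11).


Insertions: 17->slot 6; 44->slot 0; 27->slot 5
Table: [44, None, None, None, None, 27, 17, None, None, None, None]


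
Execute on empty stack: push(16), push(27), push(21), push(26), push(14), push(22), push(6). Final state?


push(16) -> [16]
push(27) -> [16, 27]
push(21) -> [16, 27, 21]
push(26) -> [16, 27, 21, 26]
push(14) -> [16, 27, 21, 26, 14]
push(22) -> [16, 27, 21, 26, 14, 22]
push(6) -> [16, 27, 21, 26, 14, 22, 6]
Final stack (bottom to top): [16, 27, 21, 26, 14, 22, 6]


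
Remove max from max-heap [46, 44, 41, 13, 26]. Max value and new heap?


Max = 46
Replace root with last, heapify down
Resulting heap: [44, 26, 41, 13]


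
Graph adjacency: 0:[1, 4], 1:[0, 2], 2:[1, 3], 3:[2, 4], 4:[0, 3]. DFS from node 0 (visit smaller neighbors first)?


DFS stack-based: start with [0]
Visit order: [0, 1, 2, 3, 4]


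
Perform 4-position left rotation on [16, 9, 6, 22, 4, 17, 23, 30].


Left rotate by 4: [4, 17, 23, 30, 16, 9, 6, 22]


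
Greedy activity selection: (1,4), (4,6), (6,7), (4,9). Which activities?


Greedy: pick earliest-ending, then skip overlaps.
Selected (3 activities): [(1, 4), (4, 6), (6, 7)]


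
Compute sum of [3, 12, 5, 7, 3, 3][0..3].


Prefix sums: [0, 3, 15, 20, 27, 30, 33]
Sum[0..3] = prefix[4] - prefix[0] = 27 - 0 = 27


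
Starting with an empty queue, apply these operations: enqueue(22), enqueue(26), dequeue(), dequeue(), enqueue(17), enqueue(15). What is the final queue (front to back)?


enqueue(22) -> [22]
enqueue(26) -> [22, 26]
dequeue() returns 22 -> [26]
dequeue() returns 26 -> []
enqueue(17) -> [17]
enqueue(15) -> [17, 15]
Final queue (front to back): [17, 15]


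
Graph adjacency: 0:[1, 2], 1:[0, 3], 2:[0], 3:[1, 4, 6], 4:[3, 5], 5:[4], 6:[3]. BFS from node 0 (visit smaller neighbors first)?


BFS queue: start with [0]
Visit order: [0, 1, 2, 3, 4, 6, 5]


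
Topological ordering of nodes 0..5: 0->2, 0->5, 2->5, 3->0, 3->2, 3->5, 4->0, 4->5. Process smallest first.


Kahn's algorithm, process smallest node first
Order: [1, 3, 4, 0, 2, 5]


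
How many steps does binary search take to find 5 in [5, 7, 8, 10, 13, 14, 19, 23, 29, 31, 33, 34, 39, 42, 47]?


Search for 5:
[0,14] mid=7 arr[7]=23
[0,6] mid=3 arr[3]=10
[0,2] mid=1 arr[1]=7
[0,0] mid=0 arr[0]=5
Total: 4 comparisons


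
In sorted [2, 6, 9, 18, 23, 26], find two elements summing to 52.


Two pointers: lo=0, hi=5
No pair sums to 52


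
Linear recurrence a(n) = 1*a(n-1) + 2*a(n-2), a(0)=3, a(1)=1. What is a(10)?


Build bottom-up:
...a(8)=343, a(9)=681, a(10)=1*681+2*343=1367


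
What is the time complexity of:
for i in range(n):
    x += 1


Per nesting level: O(n) = O(n)
Complexity: O(n)


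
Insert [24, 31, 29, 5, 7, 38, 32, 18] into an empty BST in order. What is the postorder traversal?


Root = 24; build tree by BST insertion.
Postorder traversal: [18, 7, 5, 29, 32, 38, 31, 24]


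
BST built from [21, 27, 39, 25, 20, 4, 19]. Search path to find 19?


BST root = 21
Search for 19: compare at each node
Path: [21, 20, 4, 19]


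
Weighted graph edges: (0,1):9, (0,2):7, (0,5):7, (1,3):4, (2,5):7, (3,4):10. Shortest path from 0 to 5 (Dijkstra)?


Dijkstra from 0:
Distances: {0: 0, 1: 9, 2: 7, 3: 13, 4: 23, 5: 7}
Shortest distance to 5 = 7, path = [0, 5]


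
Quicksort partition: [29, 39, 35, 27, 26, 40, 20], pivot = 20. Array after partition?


Elements <= 20 go left of pivot.
Result: [20, 39, 35, 27, 26, 40, 29], pivot at index 0


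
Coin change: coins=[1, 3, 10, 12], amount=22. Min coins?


dp[0]=0; dp[i]=1+min(dp[i-c] for c in coins)
...dp[17]=4, dp[18]=3, dp[19]=4, dp[20]=2, dp[21]=3, dp[22]=2
Minimum coins for 22 = 2


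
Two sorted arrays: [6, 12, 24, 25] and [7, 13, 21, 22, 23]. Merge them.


Compare heads, take smaller each step.
Merged: [6, 7, 12, 13, 21, 22, 23, 24, 25]


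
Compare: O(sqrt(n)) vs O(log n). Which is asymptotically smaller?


logarithmic grows slower than sublinear
O(log n) is asymptotically smaller; O(sqrt(n)) grows faster


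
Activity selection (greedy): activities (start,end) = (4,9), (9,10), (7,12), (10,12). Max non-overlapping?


Greedy: pick earliest-ending, then skip overlaps.
Selected (3 activities): [(4, 9), (9, 10), (10, 12)]


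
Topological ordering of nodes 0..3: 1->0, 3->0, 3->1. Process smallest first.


Kahn's algorithm, process smallest node first
Order: [2, 3, 1, 0]


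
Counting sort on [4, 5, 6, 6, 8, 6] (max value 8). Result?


Count array: [0, 0, 0, 0, 1, 1, 3, 0, 1]
Reconstruct: [4, 5, 6, 6, 6, 8]


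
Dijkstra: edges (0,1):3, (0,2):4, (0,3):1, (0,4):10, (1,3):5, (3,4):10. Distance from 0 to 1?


Dijkstra from 0:
Distances: {0: 0, 1: 3, 2: 4, 3: 1, 4: 10}
Shortest distance to 1 = 3, path = [0, 1]


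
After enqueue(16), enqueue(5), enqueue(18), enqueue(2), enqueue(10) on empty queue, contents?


enqueue(16) -> [16]
enqueue(5) -> [16, 5]
enqueue(18) -> [16, 5, 18]
enqueue(2) -> [16, 5, 18, 2]
enqueue(10) -> [16, 5, 18, 2, 10]
Final queue (front to back): [16, 5, 18, 2, 10]


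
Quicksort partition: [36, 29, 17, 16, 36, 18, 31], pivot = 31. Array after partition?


Elements <= 31 go left of pivot.
Result: [29, 17, 16, 18, 31, 36, 36], pivot at index 4


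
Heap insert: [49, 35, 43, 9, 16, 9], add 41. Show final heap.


Append 41: [49, 35, 43, 9, 16, 9, 41]
Bubble up: no swaps needed
Result: [49, 35, 43, 9, 16, 9, 41]


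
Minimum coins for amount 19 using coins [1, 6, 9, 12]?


dp[0]=0; dp[i]=1+min(dp[i-c] for c in coins)
...dp[14]=3, dp[15]=2, dp[16]=3, dp[17]=4, dp[18]=2, dp[19]=3
Minimum coins for 19 = 3


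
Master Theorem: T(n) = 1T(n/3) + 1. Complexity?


a=1, b=3, c=0. log_3(1)=0 = c=0. Case 2: O(n^c log n) = O(log n)
Complexity: O(log n)


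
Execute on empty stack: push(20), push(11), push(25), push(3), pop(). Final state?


push(20) -> [20]
push(11) -> [20, 11]
push(25) -> [20, 11, 25]
push(3) -> [20, 11, 25, 3]
pop() returns 3 -> [20, 11, 25]
Final stack (bottom to top): [20, 11, 25]


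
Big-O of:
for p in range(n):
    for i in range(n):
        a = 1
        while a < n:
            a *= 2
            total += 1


Per nesting level: O(n) * O(n) * O(log n) = O(n^2 log n)
Complexity: O(n^2 log n)


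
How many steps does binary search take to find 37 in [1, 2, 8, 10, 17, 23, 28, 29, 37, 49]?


Search for 37:
[0,9] mid=4 arr[4]=17
[5,9] mid=7 arr[7]=29
[8,9] mid=8 arr[8]=37
Total: 3 comparisons


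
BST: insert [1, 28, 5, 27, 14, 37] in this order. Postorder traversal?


Root = 1; build tree by BST insertion.
Postorder traversal: [14, 27, 5, 37, 28, 1]


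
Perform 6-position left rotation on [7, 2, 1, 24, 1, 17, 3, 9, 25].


Left rotate by 6: [3, 9, 25, 7, 2, 1, 24, 1, 17]


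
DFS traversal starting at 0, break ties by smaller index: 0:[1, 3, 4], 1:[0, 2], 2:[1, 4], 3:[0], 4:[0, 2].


DFS stack-based: start with [0]
Visit order: [0, 1, 2, 4, 3]


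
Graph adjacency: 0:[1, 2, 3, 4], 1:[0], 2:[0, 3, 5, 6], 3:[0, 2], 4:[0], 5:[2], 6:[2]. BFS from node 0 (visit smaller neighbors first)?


BFS queue: start with [0]
Visit order: [0, 1, 2, 3, 4, 5, 6]


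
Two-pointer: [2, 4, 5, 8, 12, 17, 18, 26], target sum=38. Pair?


Two pointers: lo=0, hi=7
Found pair: (12, 26) summing to 38


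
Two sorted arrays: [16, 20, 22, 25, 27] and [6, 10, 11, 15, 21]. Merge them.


Compare heads, take smaller each step.
Merged: [6, 10, 11, 15, 16, 20, 21, 22, 25, 27]


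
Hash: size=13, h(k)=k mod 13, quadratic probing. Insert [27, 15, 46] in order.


Insertions: 27->slot 1; 15->slot 2; 46->slot 7
Table: [None, 27, 15, None, None, None, None, 46, None, None, None, None, None]


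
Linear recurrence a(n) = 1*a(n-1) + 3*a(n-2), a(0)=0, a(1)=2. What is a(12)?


Build bottom-up:
...a(10)=2318, a(11)=5366, a(12)=1*5366+3*2318=12320


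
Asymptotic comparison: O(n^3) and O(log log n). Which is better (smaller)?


double-logarithmic grows slower than cubic
O(log log n) is asymptotically smaller; O(n^3) grows faster


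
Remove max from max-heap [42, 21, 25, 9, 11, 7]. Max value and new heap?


Max = 42
Replace root with last, heapify down
Resulting heap: [25, 21, 7, 9, 11]


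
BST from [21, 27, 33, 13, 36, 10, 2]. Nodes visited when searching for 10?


BST root = 21
Search for 10: compare at each node
Path: [21, 13, 10]


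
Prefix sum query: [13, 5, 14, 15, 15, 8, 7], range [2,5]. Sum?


Prefix sums: [0, 13, 18, 32, 47, 62, 70, 77]
Sum[2..5] = prefix[6] - prefix[2] = 70 - 18 = 52


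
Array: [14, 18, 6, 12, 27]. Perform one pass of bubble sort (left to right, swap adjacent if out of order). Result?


After one pass: [14, 6, 12, 18, 27]


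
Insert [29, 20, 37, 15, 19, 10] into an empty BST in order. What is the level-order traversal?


Root = 29; build tree by BST insertion.
Level-Order traversal: [29, 20, 37, 15, 10, 19]


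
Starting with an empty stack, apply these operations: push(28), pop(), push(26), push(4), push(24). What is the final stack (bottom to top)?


push(28) -> [28]
pop() returns 28 -> []
push(26) -> [26]
push(4) -> [26, 4]
push(24) -> [26, 4, 24]
Final stack (bottom to top): [26, 4, 24]


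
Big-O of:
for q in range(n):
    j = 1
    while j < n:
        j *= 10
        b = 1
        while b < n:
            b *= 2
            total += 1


Per nesting level: O(n) * O(log n) * O(log n) = O(n (log n)^2)
Complexity: O(n (log n)^2)


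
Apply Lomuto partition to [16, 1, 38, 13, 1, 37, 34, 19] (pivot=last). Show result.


Elements <= 19 go left of pivot.
Result: [16, 1, 13, 1, 19, 37, 34, 38], pivot at index 4


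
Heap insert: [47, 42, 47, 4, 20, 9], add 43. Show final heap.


Append 43: [47, 42, 47, 4, 20, 9, 43]
Bubble up: no swaps needed
Result: [47, 42, 47, 4, 20, 9, 43]


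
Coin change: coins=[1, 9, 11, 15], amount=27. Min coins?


dp[0]=0; dp[i]=1+min(dp[i-c] for c in coins)
...dp[22]=2, dp[23]=3, dp[24]=2, dp[25]=3, dp[26]=2, dp[27]=3
Minimum coins for 27 = 3


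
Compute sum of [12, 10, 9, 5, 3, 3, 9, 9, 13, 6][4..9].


Prefix sums: [0, 12, 22, 31, 36, 39, 42, 51, 60, 73, 79]
Sum[4..9] = prefix[10] - prefix[4] = 79 - 36 = 43


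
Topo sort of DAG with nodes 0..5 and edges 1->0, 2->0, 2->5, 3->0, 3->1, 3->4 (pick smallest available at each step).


Kahn's algorithm, process smallest node first
Order: [2, 3, 1, 0, 4, 5]


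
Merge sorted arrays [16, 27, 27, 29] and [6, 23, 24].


Compare heads, take smaller each step.
Merged: [6, 16, 23, 24, 27, 27, 29]


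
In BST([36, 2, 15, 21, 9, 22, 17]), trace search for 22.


BST root = 36
Search for 22: compare at each node
Path: [36, 2, 15, 21, 22]


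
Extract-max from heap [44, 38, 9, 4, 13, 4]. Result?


Max = 44
Replace root with last, heapify down
Resulting heap: [38, 13, 9, 4, 4]


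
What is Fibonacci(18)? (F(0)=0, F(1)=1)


F(n)=F(n-1)+F(n-2)
...F(16)=987, F(17)=1597, F(18)=2584


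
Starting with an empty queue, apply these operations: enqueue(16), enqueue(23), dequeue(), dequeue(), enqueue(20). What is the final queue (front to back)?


enqueue(16) -> [16]
enqueue(23) -> [16, 23]
dequeue() returns 16 -> [23]
dequeue() returns 23 -> []
enqueue(20) -> [20]
Final queue (front to back): [20]


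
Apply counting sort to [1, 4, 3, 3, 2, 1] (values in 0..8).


Count array: [0, 2, 1, 2, 1, 0, 0, 0, 0]
Reconstruct: [1, 1, 2, 3, 3, 4]


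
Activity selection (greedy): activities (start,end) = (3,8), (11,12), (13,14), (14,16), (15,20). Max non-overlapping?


Greedy: pick earliest-ending, then skip overlaps.
Selected (4 activities): [(3, 8), (11, 12), (13, 14), (14, 16)]


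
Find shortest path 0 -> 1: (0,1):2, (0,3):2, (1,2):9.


Dijkstra from 0:
Distances: {0: 0, 1: 2, 2: 11, 3: 2}
Shortest distance to 1 = 2, path = [0, 1]
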